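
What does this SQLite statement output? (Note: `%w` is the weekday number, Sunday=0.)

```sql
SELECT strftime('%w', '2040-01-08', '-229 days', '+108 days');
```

5

First apply '-229 days', '+108 days': 2040-01-08 → 2039-09-09.
2039-09-09 is a Friday; with Sunday=0 that is 5.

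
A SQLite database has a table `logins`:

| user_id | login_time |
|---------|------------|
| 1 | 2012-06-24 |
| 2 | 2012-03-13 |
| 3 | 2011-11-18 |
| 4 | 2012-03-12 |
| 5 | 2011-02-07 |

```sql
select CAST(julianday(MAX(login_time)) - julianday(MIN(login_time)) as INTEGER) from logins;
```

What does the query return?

503

MIN = 2011-02-07, MAX = 2012-06-24.
21 days remain in February 2011 after the 7th (28 − 7).
Full months from March 2011 through May 2012 contribute their day counts.
Then 24 days into June 2012.
Total: 21 + 31 + 30 + 31 + 30 + 31 + 31 + 30 + 31 + 30 + 31 + 31 + 29 + 31 + 30 + 31 + 24 = 503.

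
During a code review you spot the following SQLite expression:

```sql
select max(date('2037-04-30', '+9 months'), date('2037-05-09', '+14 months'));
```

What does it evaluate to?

2038-07-09

date('2037-04-30', '+9 months') → 2038-01-30.
date('2037-05-09', '+14 months') → 2038-07-09.
Later of the two is 2038-07-09.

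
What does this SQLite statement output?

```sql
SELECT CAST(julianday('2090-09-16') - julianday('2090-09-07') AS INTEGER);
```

9

Both dates are in September 2090: 16 − 7 = 9.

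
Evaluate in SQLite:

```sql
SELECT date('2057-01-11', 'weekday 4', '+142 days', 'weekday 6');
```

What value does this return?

2057-06-02

`weekday 4` advances to the next Thursday; 2057-01-11 is already a Thursday, so it stays at 2057-01-11.
Applying '+142 days' to 2057-01-11: counting 142 days forward gives 2057-06-02.
`weekday 6` advances to the next Saturday; 2057-06-02 is already a Saturday, so it stays at 2057-06-02.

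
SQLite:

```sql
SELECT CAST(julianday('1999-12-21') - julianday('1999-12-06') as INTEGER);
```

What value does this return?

15

Both dates are in December 1999: 21 − 6 = 15.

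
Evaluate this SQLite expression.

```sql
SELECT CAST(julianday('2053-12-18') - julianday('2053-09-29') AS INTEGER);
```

80

1 day remains in September 2053 after the 29th (30 − 29).
October 2053: 31 days.
November 2053: 30 days.
Then 18 days into December 2053.
Total: 1 + 31 + 30 + 18 = 80.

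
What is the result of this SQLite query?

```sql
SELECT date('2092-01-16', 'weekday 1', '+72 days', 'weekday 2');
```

`weekday 1` advances to the next Monday; 2092-01-16 is a Wednesday, so it moves forward to 2092-01-21.
Applying '+72 days' to 2092-01-21: counting 72 days forward gives 2092-04-02.
`weekday 2` advances to the next Tuesday; 2092-04-02 is a Wednesday, so it moves forward to 2092-04-08.

2092-04-08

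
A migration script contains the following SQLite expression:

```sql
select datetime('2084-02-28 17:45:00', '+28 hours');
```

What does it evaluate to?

2084-02-29 21:45:00

+28 hours from 2084-02-28 17:45:00 is 2084-02-29 21:45:00 (crosses midnight).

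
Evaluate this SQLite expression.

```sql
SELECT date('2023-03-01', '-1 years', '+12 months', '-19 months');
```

Adding -1 year to 2023-03-01 gives 2022-03-01.
Adding +12 months to 2022-03-01 gives 2023-03-01.
Adding -19 months to 2023-03-01 gives 2021-08-01.

2021-08-01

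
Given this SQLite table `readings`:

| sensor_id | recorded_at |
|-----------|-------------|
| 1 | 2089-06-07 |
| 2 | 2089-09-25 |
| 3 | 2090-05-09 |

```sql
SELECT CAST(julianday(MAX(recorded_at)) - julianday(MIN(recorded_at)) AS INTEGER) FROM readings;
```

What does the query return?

336

MIN = 2089-06-07, MAX = 2090-05-09.
23 days remain in June 2089 after the 7th (30 − 7).
Full months from July 2089 through April 2090 contribute their day counts.
Then 9 days into May 2090.
Total: 23 + 31 + 31 + 30 + 31 + 30 + 31 + 31 + 28 + 31 + 30 + 9 = 336.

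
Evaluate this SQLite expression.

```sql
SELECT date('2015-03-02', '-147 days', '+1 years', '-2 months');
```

2015-08-06

Applying '-147 days' to 2015-03-02: counting 147 days back gives 2014-10-06.
Adding +1 year to 2014-10-06 gives 2015-10-06.
Adding -2 months to 2015-10-06 gives 2015-08-06.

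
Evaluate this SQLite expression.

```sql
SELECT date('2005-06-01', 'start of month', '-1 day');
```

`start of month` rewinds 2005-06-01 to 2005-06-01.
Going back 1 day from 2005-06-01 reaches 2005-05-31 (last day of May, 31 days).

2005-05-31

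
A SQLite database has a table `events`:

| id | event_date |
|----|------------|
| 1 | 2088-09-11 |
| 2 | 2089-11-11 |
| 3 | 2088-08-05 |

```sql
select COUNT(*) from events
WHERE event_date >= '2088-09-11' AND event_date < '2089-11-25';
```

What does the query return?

Rows in [2088-09-11, 2089-11-25): 2088-09-11, 2089-11-11 → 2 rows.

2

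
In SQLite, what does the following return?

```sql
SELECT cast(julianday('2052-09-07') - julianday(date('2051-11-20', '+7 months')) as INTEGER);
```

Adding +7 months to 2051-11-20 gives 2052-06-20.
10 days remain in June 2052 after the 20th (30 − 20).
July 2052: 31 days.
August 2052: 31 days.
Then 7 days into September 2052.
Total: 10 + 31 + 31 + 7 = 79.

79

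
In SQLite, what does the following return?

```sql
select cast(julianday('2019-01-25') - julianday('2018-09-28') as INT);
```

119

2 days remain in September 2018 after the 28th (30 − 28).
October 2018: 31 days.
November 2018: 30 days.
December 2018: 31 days.
Then 25 days into January 2019.
Total: 2 + 31 + 30 + 31 + 25 = 119.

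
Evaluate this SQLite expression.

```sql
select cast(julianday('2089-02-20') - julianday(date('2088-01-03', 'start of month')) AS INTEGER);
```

416

`start of month` rewinds 2088-01-03 to 2088-01-01.
30 days remain in January 2088 after the 1st (31 − 1).
Full months from February 2088 through January 2089 contribute their day counts.
Then 20 days into February 2089.
Total: 30 + 29 + 31 + 30 + 31 + 30 + 31 + 31 + 30 + 31 + 30 + 31 + 31 + 20 = 416.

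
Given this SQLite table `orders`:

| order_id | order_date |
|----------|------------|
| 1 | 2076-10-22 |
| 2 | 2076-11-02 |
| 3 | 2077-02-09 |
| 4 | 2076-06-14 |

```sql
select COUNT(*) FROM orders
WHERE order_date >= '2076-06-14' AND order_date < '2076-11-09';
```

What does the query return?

Rows in [2076-06-14, 2076-11-09): 2076-10-22, 2076-11-02, 2076-06-14 → 3 rows.

3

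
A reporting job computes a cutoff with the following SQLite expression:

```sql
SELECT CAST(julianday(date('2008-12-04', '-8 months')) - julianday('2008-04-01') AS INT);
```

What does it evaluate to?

3

Adding -8 months to 2008-12-04 gives 2008-04-04.
Both dates are in April 2008: 4 − 1 = 3.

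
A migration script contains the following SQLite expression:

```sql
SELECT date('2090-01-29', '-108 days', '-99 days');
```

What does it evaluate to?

Applying '-108 days' to 2090-01-29: counting 108 days back gives 2089-10-13.
Applying '-99 days' to 2089-10-13: counting 99 days back gives 2089-07-06.

2089-07-06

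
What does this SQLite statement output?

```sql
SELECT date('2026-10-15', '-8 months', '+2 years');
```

Adding -8 months to 2026-10-15 gives 2026-02-15.
Adding +2 years to 2026-02-15 gives 2028-02-15.

2028-02-15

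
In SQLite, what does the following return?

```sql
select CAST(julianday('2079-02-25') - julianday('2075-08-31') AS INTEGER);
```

0 days remain in August 2075 after the 31st (31 − 31).
Full months from September 2075 through January 2079 contribute their day counts.
Then 25 days into February 2079.
Total: 0 + 30 + 31 + 30 + 31 + 31 + 29 + 31 + 30 + 31 + 30 + 31 + 31 + 30 + 31 + 30 + 31 + 31 + 28 + 31 + 30 + 31 + 30 + 31 + 31 + 30 + 31 + 30 + 31 + 31 + 28 + 31 + 30 + 31 + 30 + 31 + 31 + 30 + 31 + 30 + 31 + 31 + 25 = 1274.

1274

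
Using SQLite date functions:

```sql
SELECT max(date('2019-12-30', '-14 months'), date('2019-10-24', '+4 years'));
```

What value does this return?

date('2019-12-30', '-14 months') → 2018-10-30.
date('2019-10-24', '+4 years') → 2023-10-24.
Later of the two is 2023-10-24.

2023-10-24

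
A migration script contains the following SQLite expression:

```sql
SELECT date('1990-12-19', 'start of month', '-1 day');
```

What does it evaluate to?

`start of month` rewinds 1990-12-19 to 1990-12-01.
Going back 1 day from 1990-12-01 reaches 1990-11-30 (last day of November, 30 days).

1990-11-30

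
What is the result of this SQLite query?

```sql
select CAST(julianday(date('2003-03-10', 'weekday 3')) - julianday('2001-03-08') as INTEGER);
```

`weekday 3` advances to the next Wednesday; 2003-03-10 is a Monday, so it moves forward to 2003-03-12.
23 days remain in March 2001 after the 8th (31 − 8).
Full months from April 2001 through February 2003 contribute their day counts.
Then 12 days into March 2003.
Total: 23 + 30 + 31 + 30 + 31 + 31 + 30 + 31 + 30 + 31 + 31 + 28 + 31 + 30 + 31 + 30 + 31 + 31 + 30 + 31 + 30 + 31 + 31 + 28 + 12 = 734.

734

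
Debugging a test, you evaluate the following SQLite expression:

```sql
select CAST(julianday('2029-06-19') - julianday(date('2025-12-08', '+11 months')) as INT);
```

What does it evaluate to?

954

Adding +11 months to 2025-12-08 gives 2026-11-08.
22 days remain in November 2026 after the 8th (30 − 8).
Full months from December 2026 through May 2029 contribute their day counts.
Then 19 days into June 2029.
Total: 22 + 31 + 31 + 28 + 31 + 30 + 31 + 30 + 31 + 31 + 30 + 31 + 30 + 31 + 31 + 29 + 31 + 30 + 31 + 30 + 31 + 31 + 30 + 31 + 30 + 31 + 31 + 28 + 31 + 30 + 31 + 19 = 954.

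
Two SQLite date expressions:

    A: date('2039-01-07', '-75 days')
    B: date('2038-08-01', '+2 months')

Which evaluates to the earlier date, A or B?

A = 2038-10-24.
B = 2038-10-01.
B is earlier.

B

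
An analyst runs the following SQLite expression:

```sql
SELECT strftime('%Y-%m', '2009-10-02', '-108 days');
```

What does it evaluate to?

First apply '-108 days': 2009-10-02 → 2009-06-16.
`%Y-%m` extracts the year-month: 2009-06.

2009-06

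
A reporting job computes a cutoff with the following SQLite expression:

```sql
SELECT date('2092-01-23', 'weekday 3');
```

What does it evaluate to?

`weekday 3` advances to the next Wednesday; 2092-01-23 is already a Wednesday, so it stays at 2092-01-23.

2092-01-23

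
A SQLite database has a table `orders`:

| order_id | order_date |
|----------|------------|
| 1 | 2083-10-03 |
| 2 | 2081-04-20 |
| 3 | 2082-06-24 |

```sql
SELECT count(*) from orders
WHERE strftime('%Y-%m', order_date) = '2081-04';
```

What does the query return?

1

Rows with year-month 2081-04: 2081-04-20 → 1.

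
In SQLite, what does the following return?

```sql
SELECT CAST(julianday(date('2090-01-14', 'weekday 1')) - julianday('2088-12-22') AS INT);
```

`weekday 1` advances to the next Monday; 2090-01-14 is a Saturday, so it moves forward to 2090-01-16.
9 days remain in December 2088 after the 22nd (31 − 22).
Full months from January 2089 through December 2089 contribute their day counts.
Then 16 days into January 2090.
Total: 9 + 31 + 28 + 31 + 30 + 31 + 30 + 31 + 31 + 30 + 31 + 30 + 31 + 16 = 390.

390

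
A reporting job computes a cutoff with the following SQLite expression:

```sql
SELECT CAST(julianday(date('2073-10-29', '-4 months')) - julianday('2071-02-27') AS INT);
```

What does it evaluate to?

Adding -4 months to 2073-10-29 gives 2073-06-29.
1 day remains in February 2071 after the 27th (28 − 27).
Full months from March 2071 through May 2073 contribute their day counts.
Then 29 days into June 2073.
Total: 1 + 31 + 30 + 31 + 30 + 31 + 31 + 30 + 31 + 30 + 31 + 31 + 29 + 31 + 30 + 31 + 30 + 31 + 31 + 30 + 31 + 30 + 31 + 31 + 28 + 31 + 30 + 31 + 29 = 853.

853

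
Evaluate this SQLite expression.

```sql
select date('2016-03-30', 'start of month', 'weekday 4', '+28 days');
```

2016-03-31

`start of month` rewinds 2016-03-30 to 2016-03-01.
`weekday 4` advances to the next Thursday; 2016-03-01 is a Tuesday, so it moves forward to 2016-03-03.
Advancing 28 more days within March lands on 2016-03-31.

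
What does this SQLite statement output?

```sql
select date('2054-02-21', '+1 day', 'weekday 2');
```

2054-02-24

Advancing 1 more day within February lands on 2054-02-22.
`weekday 2` advances to the next Tuesday; 2054-02-22 is a Sunday, so it moves forward to 2054-02-24.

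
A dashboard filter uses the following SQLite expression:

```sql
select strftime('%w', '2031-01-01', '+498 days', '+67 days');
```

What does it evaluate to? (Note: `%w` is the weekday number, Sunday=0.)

1

First apply '+498 days', '+67 days': 2031-01-01 → 2032-07-19.
2032-07-19 is a Monday; with Sunday=0 that is 1.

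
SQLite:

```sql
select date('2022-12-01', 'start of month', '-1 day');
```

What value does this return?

`start of month` rewinds 2022-12-01 to 2022-12-01.
Going back 1 day from 2022-12-01 reaches 2022-11-30 (last day of November, 30 days).

2022-11-30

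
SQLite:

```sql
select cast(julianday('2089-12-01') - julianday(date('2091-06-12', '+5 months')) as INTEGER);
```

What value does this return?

-711

Adding +5 months to 2091-06-12 gives 2091-11-12.
30 days remain in December 2089 after the 1st (31 − 1).
Full months from January 2090 through October 2091 contribute their day counts.
Then 12 days into November 2091.
Total: 30 + 31 + 28 + 31 + 30 + 31 + 30 + 31 + 31 + 30 + 31 + 30 + 31 + 31 + 28 + 31 + 30 + 31 + 30 + 31 + 31 + 30 + 31 + 12 = 711.
The subtraction is earlier − later, so the result is −711 → -711.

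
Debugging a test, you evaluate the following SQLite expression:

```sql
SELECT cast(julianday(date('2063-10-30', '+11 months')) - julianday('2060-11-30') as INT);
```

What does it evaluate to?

1400

Adding +11 months to 2063-10-30 gives 2064-09-30.
0 days remain in November 2060 after the 30th (30 − 30).
Full months from December 2060 through August 2064 contribute their day counts.
Then 30 days into September 2064.
Total: 0 + 31 + 31 + 28 + 31 + 30 + 31 + 30 + 31 + 31 + 30 + 31 + 30 + 31 + 31 + 28 + 31 + 30 + 31 + 30 + 31 + 31 + 30 + 31 + 30 + 31 + 31 + 28 + 31 + 30 + 31 + 30 + 31 + 31 + 30 + 31 + 30 + 31 + 31 + 29 + 31 + 30 + 31 + 30 + 31 + 31 + 30 = 1400.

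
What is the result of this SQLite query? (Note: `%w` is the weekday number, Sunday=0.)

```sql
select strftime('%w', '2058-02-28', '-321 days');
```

First apply '-321 days': 2058-02-28 → 2057-04-13.
2057-04-13 is a Friday; with Sunday=0 that is 5.

5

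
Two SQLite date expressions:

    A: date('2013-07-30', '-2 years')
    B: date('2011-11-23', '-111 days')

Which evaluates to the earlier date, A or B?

A = 2011-07-30.
B = 2011-08-04.
A is earlier.

A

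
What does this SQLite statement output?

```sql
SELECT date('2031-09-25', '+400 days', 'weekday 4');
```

2032-11-04

Applying '+400 days' to 2031-09-25: counting 400 days forward gives 2032-10-29.
`weekday 4` advances to the next Thursday; 2032-10-29 is a Friday, so it moves forward to 2032-11-04.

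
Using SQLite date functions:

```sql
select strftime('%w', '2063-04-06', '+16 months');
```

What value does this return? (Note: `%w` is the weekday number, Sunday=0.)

First apply '+16 months': 2063-04-06 → 2064-08-06.
2064-08-06 is a Wednesday; with Sunday=0 that is 3.

3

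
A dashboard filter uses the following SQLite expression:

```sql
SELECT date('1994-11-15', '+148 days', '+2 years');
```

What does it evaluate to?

Applying '+148 days' to 1994-11-15: counting 148 days forward gives 1995-04-12.
Adding +2 years to 1995-04-12 gives 1997-04-12.

1997-04-12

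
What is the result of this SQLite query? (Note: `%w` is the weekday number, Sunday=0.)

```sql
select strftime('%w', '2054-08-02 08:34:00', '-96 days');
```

2

First apply '-96 days': 2054-08-02 08:34:00 → 2054-04-28 08:34:00.
2054-04-28 is a Tuesday; with Sunday=0 that is 2.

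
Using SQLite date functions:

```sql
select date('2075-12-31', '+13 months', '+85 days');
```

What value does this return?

2077-04-26

Adding +13 months to 2075-12-31 gives 2077-01-31.
Applying '+85 days' to 2077-01-31: counting 85 days forward gives 2077-04-26.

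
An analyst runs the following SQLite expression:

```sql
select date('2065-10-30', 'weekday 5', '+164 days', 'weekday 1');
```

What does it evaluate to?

2066-04-12

`weekday 5` advances to the next Friday; 2065-10-30 is already a Friday, so it stays at 2065-10-30.
Applying '+164 days' to 2065-10-30: counting 164 days forward gives 2066-04-12.
`weekday 1` advances to the next Monday; 2066-04-12 is already a Monday, so it stays at 2066-04-12.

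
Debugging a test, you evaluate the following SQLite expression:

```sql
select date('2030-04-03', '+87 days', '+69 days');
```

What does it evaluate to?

Applying '+87 days' to 2030-04-03: counting 87 days forward gives 2030-06-29.
Applying '+69 days' to 2030-06-29: counting 69 days forward gives 2030-09-06.

2030-09-06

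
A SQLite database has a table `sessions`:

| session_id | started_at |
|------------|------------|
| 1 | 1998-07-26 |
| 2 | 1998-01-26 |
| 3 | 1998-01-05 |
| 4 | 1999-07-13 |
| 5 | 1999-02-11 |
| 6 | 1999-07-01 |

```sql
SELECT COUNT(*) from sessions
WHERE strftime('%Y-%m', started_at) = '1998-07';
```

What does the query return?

1

Rows with year-month 1998-07: 1998-07-26 → 1.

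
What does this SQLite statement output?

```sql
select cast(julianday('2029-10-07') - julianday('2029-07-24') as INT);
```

75

7 days remain in July 2029 after the 24th (31 − 24).
August 2029: 31 days.
September 2029: 30 days.
Then 7 days into October 2029.
Total: 7 + 31 + 30 + 7 = 75.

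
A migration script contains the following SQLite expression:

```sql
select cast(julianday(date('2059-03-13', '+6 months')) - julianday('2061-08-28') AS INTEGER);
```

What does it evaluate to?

-715

Adding +6 months to 2059-03-13 gives 2059-09-13.
17 days remain in September 2059 after the 13th (30 − 13).
Full months from October 2059 through July 2061 contribute their day counts.
Then 28 days into August 2061.
Total: 17 + 31 + 30 + 31 + 31 + 29 + 31 + 30 + 31 + 30 + 31 + 31 + 30 + 31 + 30 + 31 + 31 + 28 + 31 + 30 + 31 + 30 + 31 + 28 = 715.
The subtraction is earlier − later, so the result is −715 → -715.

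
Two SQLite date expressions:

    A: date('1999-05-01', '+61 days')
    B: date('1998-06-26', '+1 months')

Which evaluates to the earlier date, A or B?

A = 1999-07-01.
B = 1998-07-26.
B is earlier.

B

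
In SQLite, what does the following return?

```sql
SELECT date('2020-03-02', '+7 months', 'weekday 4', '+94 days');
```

2021-01-10

Adding +7 months to 2020-03-02 gives 2020-10-02.
`weekday 4` advances to the next Thursday; 2020-10-02 is a Friday, so it moves forward to 2020-10-08.
Applying '+94 days' to 2020-10-08: counting 94 days forward gives 2021-01-10.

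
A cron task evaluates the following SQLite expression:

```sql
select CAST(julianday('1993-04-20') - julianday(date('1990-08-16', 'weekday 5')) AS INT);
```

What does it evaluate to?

977

`weekday 5` advances to the next Friday; 1990-08-16 is a Thursday, so it moves forward to 1990-08-17.
14 days remain in August 1990 after the 17th (31 − 17).
Full months from September 1990 through March 1993 contribute their day counts.
Then 20 days into April 1993.
Total: 14 + 30 + 31 + 30 + 31 + 31 + 28 + 31 + 30 + 31 + 30 + 31 + 31 + 30 + 31 + 30 + 31 + 31 + 29 + 31 + 30 + 31 + 30 + 31 + 31 + 30 + 31 + 30 + 31 + 31 + 28 + 31 + 20 = 977.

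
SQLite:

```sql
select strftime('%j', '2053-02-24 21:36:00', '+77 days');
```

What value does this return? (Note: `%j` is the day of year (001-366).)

First apply '+77 days': 2053-02-24 21:36:00 → 2053-05-12 21:36:00.
Day-of-year for 2053-05-12: days since 2053-01-01 inclusive = 132, zero-padded to 132.

132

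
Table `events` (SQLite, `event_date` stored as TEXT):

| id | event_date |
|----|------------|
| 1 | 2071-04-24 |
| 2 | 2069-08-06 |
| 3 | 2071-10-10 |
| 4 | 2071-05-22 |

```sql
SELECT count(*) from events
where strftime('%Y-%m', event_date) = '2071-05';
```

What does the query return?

Rows with year-month 2071-05: 2071-05-22 → 1.

1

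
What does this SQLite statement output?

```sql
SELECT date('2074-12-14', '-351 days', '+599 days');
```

2075-08-19

Applying '-351 days' to 2074-12-14: counting 351 days back gives 2073-12-28.
Applying '+599 days' to 2073-12-28: counting 599 days forward gives 2075-08-19.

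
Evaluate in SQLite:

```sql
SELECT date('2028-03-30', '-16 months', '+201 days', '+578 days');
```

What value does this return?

Adding -16 months to 2028-03-30 gives 2026-11-30.
Applying '+201 days' to 2026-11-30: counting 201 days forward gives 2027-06-19.
Applying '+578 days' to 2027-06-19: counting 578 days forward gives 2029-01-17.

2029-01-17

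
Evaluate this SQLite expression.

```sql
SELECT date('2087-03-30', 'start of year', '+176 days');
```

`start of year` rewinds 2087-03-30 to 2087-01-01.
Applying '+176 days' to 2087-01-01: counting 176 days forward gives 2087-06-26.

2087-06-26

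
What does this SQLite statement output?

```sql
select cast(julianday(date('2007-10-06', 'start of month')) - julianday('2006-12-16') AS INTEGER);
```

`start of month` rewinds 2007-10-06 to 2007-10-01.
15 days remain in December 2006 after the 16th (31 − 16).
Full months from January 2007 through September 2007 contribute their day counts.
Then 1 day into October 2007.
Total: 15 + 31 + 28 + 31 + 30 + 31 + 30 + 31 + 31 + 30 + 1 = 289.

289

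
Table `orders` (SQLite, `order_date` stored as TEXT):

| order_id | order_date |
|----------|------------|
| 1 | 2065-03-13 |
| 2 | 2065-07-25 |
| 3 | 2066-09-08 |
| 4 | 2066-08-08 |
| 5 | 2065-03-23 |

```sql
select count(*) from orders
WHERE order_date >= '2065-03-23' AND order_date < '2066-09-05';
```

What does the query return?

Rows in [2065-03-23, 2066-09-05): 2065-07-25, 2066-08-08, 2065-03-23 → 3 rows.

3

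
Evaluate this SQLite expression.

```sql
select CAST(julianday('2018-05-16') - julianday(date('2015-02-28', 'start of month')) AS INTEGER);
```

`start of month` rewinds 2015-02-28 to 2015-02-01.
27 days remain in February 2015 after the 1st (28 − 1).
Full months from March 2015 through April 2018 contribute their day counts.
Then 16 days into May 2018.
Total: 27 + 31 + 30 + 31 + 30 + 31 + 31 + 30 + 31 + 30 + 31 + 31 + 29 + 31 + 30 + 31 + 30 + 31 + 31 + 30 + 31 + 30 + 31 + 31 + 28 + 31 + 30 + 31 + 30 + 31 + 31 + 30 + 31 + 30 + 31 + 31 + 28 + 31 + 30 + 16 = 1200.

1200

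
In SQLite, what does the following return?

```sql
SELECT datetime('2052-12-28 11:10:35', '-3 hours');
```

-3 hours from 2052-12-28 11:10:35 is 2052-12-28 08:10:35.

2052-12-28 08:10:35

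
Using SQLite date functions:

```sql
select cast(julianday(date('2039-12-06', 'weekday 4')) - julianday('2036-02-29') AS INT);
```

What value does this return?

`weekday 4` advances to the next Thursday; 2039-12-06 is a Tuesday, so it moves forward to 2039-12-08.
0 days remain in February 2036 after the 29th (29 − 29).
Full months from March 2036 through November 2039 contribute their day counts.
Then 8 days into December 2039.
Total: 0 + 31 + 30 + 31 + 30 + 31 + 31 + 30 + 31 + 30 + 31 + 31 + 28 + 31 + 30 + 31 + 30 + 31 + 31 + 30 + 31 + 30 + 31 + 31 + 28 + 31 + 30 + 31 + 30 + 31 + 31 + 30 + 31 + 30 + 31 + 31 + 28 + 31 + 30 + 31 + 30 + 31 + 31 + 30 + 31 + 30 + 8 = 1378.

1378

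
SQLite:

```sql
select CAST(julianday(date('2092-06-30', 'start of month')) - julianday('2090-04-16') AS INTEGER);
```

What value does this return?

`start of month` rewinds 2092-06-30 to 2092-06-01.
14 days remain in April 2090 after the 16th (30 − 16).
Full months from May 2090 through May 2092 contribute their day counts.
Then 1 day into June 2092.
Total: 14 + 31 + 30 + 31 + 31 + 30 + 31 + 30 + 31 + 31 + 28 + 31 + 30 + 31 + 30 + 31 + 31 + 30 + 31 + 30 + 31 + 31 + 29 + 31 + 30 + 31 + 1 = 777.

777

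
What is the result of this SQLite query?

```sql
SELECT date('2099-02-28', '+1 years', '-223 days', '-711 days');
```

2097-08-08

Adding +1 year to 2099-02-28 gives 2100-02-28.
Applying '-223 days' to 2100-02-28: counting 223 days back gives 2099-07-20.
Applying '-711 days' to 2099-07-20: counting 711 days back gives 2097-08-08.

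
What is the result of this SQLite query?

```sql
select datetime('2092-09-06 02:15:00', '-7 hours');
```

-7 hours from 2092-09-06 02:15:00 is 2092-09-05 19:15:00 (crosses midnight).

2092-09-05 19:15:00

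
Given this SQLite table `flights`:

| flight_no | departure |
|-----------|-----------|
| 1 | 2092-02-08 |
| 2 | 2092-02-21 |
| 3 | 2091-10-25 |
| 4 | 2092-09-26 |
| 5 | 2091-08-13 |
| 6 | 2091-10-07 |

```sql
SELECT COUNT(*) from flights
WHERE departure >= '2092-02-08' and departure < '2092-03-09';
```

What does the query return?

Rows in [2092-02-08, 2092-03-09): 2092-02-08, 2092-02-21 → 2 rows.

2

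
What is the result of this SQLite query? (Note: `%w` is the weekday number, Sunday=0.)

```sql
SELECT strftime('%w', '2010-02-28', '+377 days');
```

First apply '+377 days': 2010-02-28 → 2011-03-12.
2011-03-12 is a Saturday; with Sunday=0 that is 6.

6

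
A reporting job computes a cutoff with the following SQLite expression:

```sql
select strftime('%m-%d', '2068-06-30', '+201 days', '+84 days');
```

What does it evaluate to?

04-11

First apply '+201 days', '+84 days': 2068-06-30 → 2069-04-11.
`%m-%d` extracts the month-day: 04-11.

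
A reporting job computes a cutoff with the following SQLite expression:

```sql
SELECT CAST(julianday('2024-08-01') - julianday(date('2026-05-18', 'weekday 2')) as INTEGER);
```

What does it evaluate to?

`weekday 2` advances to the next Tuesday; 2026-05-18 is a Monday, so it moves forward to 2026-05-19.
30 days remain in August 2024 after the 1st (31 − 1).
Full months from September 2024 through April 2026 contribute their day counts.
Then 19 days into May 2026.
Total: 30 + 30 + 31 + 30 + 31 + 31 + 28 + 31 + 30 + 31 + 30 + 31 + 31 + 30 + 31 + 30 + 31 + 31 + 28 + 31 + 30 + 19 = 656.
The subtraction is earlier − later, so the result is −656 → -656.

-656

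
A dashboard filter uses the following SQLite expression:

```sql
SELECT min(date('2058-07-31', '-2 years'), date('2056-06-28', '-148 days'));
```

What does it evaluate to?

2056-02-01

date('2058-07-31', '-2 years') → 2056-07-31.
date('2056-06-28', '-148 days') → 2056-02-01.
Earlier of the two is 2056-02-01.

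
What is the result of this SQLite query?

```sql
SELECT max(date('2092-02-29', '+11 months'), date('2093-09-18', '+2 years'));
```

2095-09-18

date('2092-02-29', '+11 months') → 2093-01-29.
date('2093-09-18', '+2 years') → 2095-09-18.
Later of the two is 2095-09-18.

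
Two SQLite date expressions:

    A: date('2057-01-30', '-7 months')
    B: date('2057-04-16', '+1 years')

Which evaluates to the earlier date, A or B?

A = 2056-06-30.
B = 2058-04-16.
A is earlier.

A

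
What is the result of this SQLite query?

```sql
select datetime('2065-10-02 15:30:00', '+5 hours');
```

2065-10-02 20:30:00

+5 hours from 2065-10-02 15:30:00 is 2065-10-02 20:30:00.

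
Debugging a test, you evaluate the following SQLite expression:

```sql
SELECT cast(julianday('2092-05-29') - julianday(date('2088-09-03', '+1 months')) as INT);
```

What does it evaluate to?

Adding +1 month to 2088-09-03 gives 2088-10-03.
28 days remain in October 2088 after the 3rd (31 − 3).
Full months from November 2088 through April 2092 contribute their day counts.
Then 29 days into May 2092.
Total: 28 + 30 + 31 + 31 + 28 + 31 + 30 + 31 + 30 + 31 + 31 + 30 + 31 + 30 + 31 + 31 + 28 + 31 + 30 + 31 + 30 + 31 + 31 + 30 + 31 + 30 + 31 + 31 + 28 + 31 + 30 + 31 + 30 + 31 + 31 + 30 + 31 + 30 + 31 + 31 + 29 + 31 + 30 + 29 = 1334.

1334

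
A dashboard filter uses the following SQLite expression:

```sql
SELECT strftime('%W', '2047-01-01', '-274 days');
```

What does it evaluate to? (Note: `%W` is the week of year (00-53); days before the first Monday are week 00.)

First apply '-274 days': 2047-01-01 → 2046-04-02.
2046-04-02 is a Monday. SQLite's %W counts Mondays since the year started; the result is 14.

14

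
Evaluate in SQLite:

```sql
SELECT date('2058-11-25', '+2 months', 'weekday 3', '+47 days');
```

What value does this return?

Adding +2 months to 2058-11-25 gives 2059-01-25.
`weekday 3` advances to the next Wednesday; 2059-01-25 is a Saturday, so it moves forward to 2059-01-29.
Applying '+47 days' to 2059-01-29: counting 47 days forward gives 2059-03-17.

2059-03-17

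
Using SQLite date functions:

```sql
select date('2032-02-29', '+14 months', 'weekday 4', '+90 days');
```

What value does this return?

Adding +14 months to 2032-02-29 gives 2033-04-29.
`weekday 4` advances to the next Thursday; 2033-04-29 is a Friday, so it moves forward to 2033-05-05.
Applying '+90 days' to 2033-05-05: counting 90 days forward gives 2033-08-03.

2033-08-03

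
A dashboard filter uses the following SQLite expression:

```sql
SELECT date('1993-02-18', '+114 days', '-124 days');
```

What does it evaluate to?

1993-02-08

Applying '+114 days' to 1993-02-18: counting 114 days forward gives 1993-06-12.
Applying '-124 days' to 1993-06-12: counting 124 days back gives 1993-02-08.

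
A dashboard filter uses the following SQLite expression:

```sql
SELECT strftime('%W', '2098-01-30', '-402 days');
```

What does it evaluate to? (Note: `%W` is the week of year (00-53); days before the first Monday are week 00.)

First apply '-402 days': 2098-01-30 → 2096-12-24.
2096-12-24 is a Monday. SQLite's %W counts Mondays since the year started; the result is 52.

52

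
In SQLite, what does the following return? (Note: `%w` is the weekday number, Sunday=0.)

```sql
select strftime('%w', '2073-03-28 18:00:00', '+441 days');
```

First apply '+441 days': 2073-03-28 18:00:00 → 2074-06-12 18:00:00.
2074-06-12 is a Tuesday; with Sunday=0 that is 2.

2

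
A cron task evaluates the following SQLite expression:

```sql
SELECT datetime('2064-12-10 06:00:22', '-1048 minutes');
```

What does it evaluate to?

1048 minutes = 17h 28m; -1048 minutes from 2064-12-10 06:00:22 is 2064-12-09 12:32:22 (crosses midnight).

2064-12-09 12:32:22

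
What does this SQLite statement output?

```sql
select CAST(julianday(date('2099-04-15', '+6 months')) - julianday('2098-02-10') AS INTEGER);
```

612

Adding +6 months to 2099-04-15 gives 2099-10-15.
18 days remain in February 2098 after the 10th (28 − 10).
Full months from March 2098 through September 2099 contribute their day counts.
Then 15 days into October 2099.
Total: 18 + 31 + 30 + 31 + 30 + 31 + 31 + 30 + 31 + 30 + 31 + 31 + 28 + 31 + 30 + 31 + 30 + 31 + 31 + 30 + 15 = 612.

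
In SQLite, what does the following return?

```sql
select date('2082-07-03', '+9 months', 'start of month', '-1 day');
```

Adding +9 months to 2082-07-03 gives 2083-04-03.
`start of month` rewinds 2083-04-03 to 2083-04-01.
Going back 1 day from 2083-04-01 reaches 2083-03-31 (last day of March, 31 days).

2083-03-31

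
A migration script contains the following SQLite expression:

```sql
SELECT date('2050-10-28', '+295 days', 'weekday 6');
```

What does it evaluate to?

Applying '+295 days' to 2050-10-28: counting 295 days forward gives 2051-08-19.
`weekday 6` advances to the next Saturday; 2051-08-19 is already a Saturday, so it stays at 2051-08-19.

2051-08-19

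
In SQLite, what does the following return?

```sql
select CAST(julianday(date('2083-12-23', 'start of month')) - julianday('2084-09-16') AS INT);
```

-290

`start of month` rewinds 2083-12-23 to 2083-12-01.
30 days remain in December 2083 after the 1st (31 − 1).
Full months from January 2084 through August 2084 contribute their day counts.
Then 16 days into September 2084.
Total: 30 + 31 + 29 + 31 + 30 + 31 + 30 + 31 + 31 + 16 = 290.
The subtraction is earlier − later, so the result is −290 → -290.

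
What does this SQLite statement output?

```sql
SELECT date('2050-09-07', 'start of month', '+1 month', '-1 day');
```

2050-09-30

`start of month` rewinds 2050-09-07 to 2050-09-01.
Adding +1 month to 2050-09-01 gives 2050-10-01.
Going back 1 day from 2050-10-01 reaches 2050-09-30 (last day of September, 30 days).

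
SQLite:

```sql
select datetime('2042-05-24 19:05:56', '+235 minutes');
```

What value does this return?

235 minutes = 3h 55m; +235 minutes from 2042-05-24 19:05:56 is 2042-05-24 23:00:56.

2042-05-24 23:00:56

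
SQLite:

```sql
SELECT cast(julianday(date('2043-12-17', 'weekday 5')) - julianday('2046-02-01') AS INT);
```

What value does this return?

`weekday 5` advances to the next Friday; 2043-12-17 is a Thursday, so it moves forward to 2043-12-18.
13 days remain in December 2043 after the 18th (31 − 18).
Full months from January 2044 through January 2046 contribute their day counts.
Then 1 day into February 2046.
Total: 13 + 31 + 29 + 31 + 30 + 31 + 30 + 31 + 31 + 30 + 31 + 30 + 31 + 31 + 28 + 31 + 30 + 31 + 30 + 31 + 31 + 30 + 31 + 30 + 31 + 31 + 1 = 776.
The subtraction is earlier − later, so the result is −776 → -776.

-776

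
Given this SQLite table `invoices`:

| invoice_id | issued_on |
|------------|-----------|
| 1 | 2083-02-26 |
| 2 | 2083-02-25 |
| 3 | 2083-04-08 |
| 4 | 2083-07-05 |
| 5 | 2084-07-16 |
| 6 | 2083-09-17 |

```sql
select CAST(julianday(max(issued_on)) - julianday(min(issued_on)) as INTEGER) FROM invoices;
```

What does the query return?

507

MIN = 2083-02-25, MAX = 2084-07-16.
3 days remain in February 2083 after the 25th (28 − 25).
Full months from March 2083 through June 2084 contribute their day counts.
Then 16 days into July 2084.
Total: 3 + 31 + 30 + 31 + 30 + 31 + 31 + 30 + 31 + 30 + 31 + 31 + 29 + 31 + 30 + 31 + 30 + 16 = 507.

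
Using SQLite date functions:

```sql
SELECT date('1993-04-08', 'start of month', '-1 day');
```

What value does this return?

1993-03-31

`start of month` rewinds 1993-04-08 to 1993-04-01.
Going back 1 day from 1993-04-01 reaches 1993-03-31 (last day of March, 31 days).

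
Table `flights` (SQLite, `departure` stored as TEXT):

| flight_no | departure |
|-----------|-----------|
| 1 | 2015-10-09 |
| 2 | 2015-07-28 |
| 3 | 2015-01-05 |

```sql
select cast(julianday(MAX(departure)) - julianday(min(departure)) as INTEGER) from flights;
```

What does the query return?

277

MIN = 2015-01-05, MAX = 2015-10-09.
26 days remain in January 2015 after the 5th (31 − 5).
Full months from February 2015 through September 2015 contribute their day counts.
Then 9 days into October 2015.
Total: 26 + 28 + 31 + 30 + 31 + 30 + 31 + 31 + 30 + 9 = 277.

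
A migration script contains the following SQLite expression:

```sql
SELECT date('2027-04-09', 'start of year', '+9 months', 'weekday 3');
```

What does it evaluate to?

`start of year` rewinds 2027-04-09 to 2027-01-01.
Adding +9 months to 2027-01-01 gives 2027-10-01.
`weekday 3` advances to the next Wednesday; 2027-10-01 is a Friday, so it moves forward to 2027-10-06.

2027-10-06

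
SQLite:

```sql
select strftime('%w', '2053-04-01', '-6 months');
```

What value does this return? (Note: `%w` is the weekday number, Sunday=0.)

First apply '-6 months': 2053-04-01 → 2052-10-01.
2052-10-01 is a Tuesday; with Sunday=0 that is 2.

2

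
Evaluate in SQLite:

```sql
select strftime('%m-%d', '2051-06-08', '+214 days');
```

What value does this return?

01-08

First apply '+214 days': 2051-06-08 → 2052-01-08.
`%m-%d` extracts the month-day: 01-08.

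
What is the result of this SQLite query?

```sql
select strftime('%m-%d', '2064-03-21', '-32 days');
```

First apply '-32 days': 2064-03-21 → 2064-02-18.
`%m-%d` extracts the month-day: 02-18.

02-18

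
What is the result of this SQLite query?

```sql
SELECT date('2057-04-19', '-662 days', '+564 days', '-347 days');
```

Applying '-662 days' to 2057-04-19: counting 662 days back gives 2055-06-27.
Applying '+564 days' to 2055-06-27: counting 564 days forward gives 2057-01-11.
Applying '-347 days' to 2057-01-11: counting 347 days back gives 2056-01-30.

2056-01-30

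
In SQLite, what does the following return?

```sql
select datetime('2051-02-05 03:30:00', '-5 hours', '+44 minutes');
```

-5 hours from 2051-02-05 03:30:00 is 2051-02-04 22:30:00 (crosses midnight).
+44 minutes from 2051-02-04 22:30:00 is 2051-02-04 23:14:00.

2051-02-04 23:14:00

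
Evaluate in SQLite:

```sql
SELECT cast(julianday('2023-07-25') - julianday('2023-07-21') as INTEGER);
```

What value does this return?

Both dates are in July 2023: 25 − 21 = 4.

4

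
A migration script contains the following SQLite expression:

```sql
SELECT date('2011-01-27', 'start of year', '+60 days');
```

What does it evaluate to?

`start of year` rewinds 2011-01-27 to 2011-01-01.
Applying '+60 days' to 2011-01-01: counting 60 days forward gives 2011-03-02.

2011-03-02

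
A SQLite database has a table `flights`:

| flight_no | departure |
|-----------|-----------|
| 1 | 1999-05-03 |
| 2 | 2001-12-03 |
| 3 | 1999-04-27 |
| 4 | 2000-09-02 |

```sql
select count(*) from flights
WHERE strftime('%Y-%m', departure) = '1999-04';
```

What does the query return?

1

Rows with year-month 1999-04: 1999-04-27 → 1.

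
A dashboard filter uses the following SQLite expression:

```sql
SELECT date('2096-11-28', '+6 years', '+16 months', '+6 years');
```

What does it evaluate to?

Adding +6 years to 2096-11-28 gives 2102-11-28.
Adding +16 months to 2102-11-28 gives 2104-03-28.
Adding +6 years to 2104-03-28 gives 2110-03-28.

2110-03-28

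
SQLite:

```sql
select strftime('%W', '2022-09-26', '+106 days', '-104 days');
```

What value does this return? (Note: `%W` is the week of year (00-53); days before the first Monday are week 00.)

First apply '+106 days', '-104 days': 2022-09-26 → 2022-09-28.
2022-09-28 is a Wednesday. SQLite's %W counts Mondays since the year started; the result is 39.

39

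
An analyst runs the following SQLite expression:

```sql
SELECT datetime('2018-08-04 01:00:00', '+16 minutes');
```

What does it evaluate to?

2018-08-04 01:16:00

+16 minutes from 2018-08-04 01:00:00 is 2018-08-04 01:16:00.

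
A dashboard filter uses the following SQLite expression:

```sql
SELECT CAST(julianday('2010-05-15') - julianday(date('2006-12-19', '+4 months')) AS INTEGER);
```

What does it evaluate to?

Adding +4 months to 2006-12-19 gives 2007-04-19.
11 days remain in April 2007 after the 19th (30 − 19).
Full months from May 2007 through April 2010 contribute their day counts.
Then 15 days into May 2010.
Total: 11 + 31 + 30 + 31 + 31 + 30 + 31 + 30 + 31 + 31 + 29 + 31 + 30 + 31 + 30 + 31 + 31 + 30 + 31 + 30 + 31 + 31 + 28 + 31 + 30 + 31 + 30 + 31 + 31 + 30 + 31 + 30 + 31 + 31 + 28 + 31 + 30 + 15 = 1122.

1122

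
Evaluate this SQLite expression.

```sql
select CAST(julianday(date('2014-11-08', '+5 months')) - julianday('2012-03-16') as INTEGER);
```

1118

Adding +5 months to 2014-11-08 gives 2015-04-08.
15 days remain in March 2012 after the 16th (31 − 16).
Full months from April 2012 through March 2015 contribute their day counts.
Then 8 days into April 2015.
Total: 15 + 30 + 31 + 30 + 31 + 31 + 30 + 31 + 30 + 31 + 31 + 28 + 31 + 30 + 31 + 30 + 31 + 31 + 30 + 31 + 30 + 31 + 31 + 28 + 31 + 30 + 31 + 30 + 31 + 31 + 30 + 31 + 30 + 31 + 31 + 28 + 31 + 8 = 1118.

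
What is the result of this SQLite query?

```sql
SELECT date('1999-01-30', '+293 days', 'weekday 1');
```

1999-11-22

Applying '+293 days' to 1999-01-30: counting 293 days forward gives 1999-11-19.
`weekday 1` advances to the next Monday; 1999-11-19 is a Friday, so it moves forward to 1999-11-22.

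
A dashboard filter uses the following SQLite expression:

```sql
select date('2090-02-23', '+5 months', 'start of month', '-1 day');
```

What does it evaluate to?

Adding +5 months to 2090-02-23 gives 2090-07-23.
`start of month` rewinds 2090-07-23 to 2090-07-01.
Going back 1 day from 2090-07-01 reaches 2090-06-30 (last day of June, 30 days).

2090-06-30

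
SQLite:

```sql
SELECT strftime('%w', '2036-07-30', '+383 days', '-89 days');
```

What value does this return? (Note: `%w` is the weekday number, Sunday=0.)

First apply '+383 days', '-89 days': 2036-07-30 → 2037-05-20.
2037-05-20 is a Wednesday; with Sunday=0 that is 3.

3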